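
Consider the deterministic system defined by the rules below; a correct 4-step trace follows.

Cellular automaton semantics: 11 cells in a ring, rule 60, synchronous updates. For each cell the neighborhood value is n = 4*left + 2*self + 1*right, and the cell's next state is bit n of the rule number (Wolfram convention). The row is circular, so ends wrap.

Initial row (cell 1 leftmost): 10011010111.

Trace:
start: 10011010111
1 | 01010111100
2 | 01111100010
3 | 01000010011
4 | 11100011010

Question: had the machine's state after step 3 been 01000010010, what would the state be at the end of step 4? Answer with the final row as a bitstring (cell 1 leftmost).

01100011011

state after step 3 := 01000010010
4 | 01100011011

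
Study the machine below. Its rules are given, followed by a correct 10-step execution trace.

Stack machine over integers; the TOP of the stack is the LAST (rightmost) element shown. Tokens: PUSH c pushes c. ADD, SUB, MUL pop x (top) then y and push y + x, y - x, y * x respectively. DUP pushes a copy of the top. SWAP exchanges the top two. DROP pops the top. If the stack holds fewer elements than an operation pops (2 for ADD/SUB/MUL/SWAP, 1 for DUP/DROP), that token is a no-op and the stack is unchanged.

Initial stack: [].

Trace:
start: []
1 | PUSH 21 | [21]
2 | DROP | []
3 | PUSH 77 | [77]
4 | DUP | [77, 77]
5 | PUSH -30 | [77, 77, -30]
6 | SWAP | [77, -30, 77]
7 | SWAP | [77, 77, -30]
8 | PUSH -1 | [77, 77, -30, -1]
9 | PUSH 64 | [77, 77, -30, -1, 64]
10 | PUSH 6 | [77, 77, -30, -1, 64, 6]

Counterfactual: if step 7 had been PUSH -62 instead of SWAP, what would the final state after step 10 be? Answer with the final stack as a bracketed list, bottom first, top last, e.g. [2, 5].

[77, -30, 77, -62, -1, 64, 6]

(re-executing from step 7 with the substitution; state before step 7: [77, -30, 77])
7 | PUSH -62 | [77, -30, 77, -62]
8 | PUSH -1 | [77, -30, 77, -62, -1]
9 | PUSH 64 | [77, -30, 77, -62, -1, 64]
10 | PUSH 6 | [77, -30, 77, -62, -1, 64, 6]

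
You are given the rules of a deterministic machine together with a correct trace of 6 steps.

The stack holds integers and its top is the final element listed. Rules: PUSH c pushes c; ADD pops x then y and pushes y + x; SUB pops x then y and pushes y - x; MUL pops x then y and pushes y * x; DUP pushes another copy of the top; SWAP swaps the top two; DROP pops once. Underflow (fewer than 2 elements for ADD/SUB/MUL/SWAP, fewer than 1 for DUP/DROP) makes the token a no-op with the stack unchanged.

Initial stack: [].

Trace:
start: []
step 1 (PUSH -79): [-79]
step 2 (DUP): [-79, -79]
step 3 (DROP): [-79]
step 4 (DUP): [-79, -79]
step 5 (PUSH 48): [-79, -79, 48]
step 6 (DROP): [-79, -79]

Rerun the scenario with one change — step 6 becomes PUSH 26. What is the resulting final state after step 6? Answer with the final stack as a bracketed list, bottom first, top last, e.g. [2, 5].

(re-executing from step 6 with the substitution; state before step 6: [-79, -79, 48])
step 6 (PUSH 26): [-79, -79, 48, 26]

[-79, -79, 48, 26]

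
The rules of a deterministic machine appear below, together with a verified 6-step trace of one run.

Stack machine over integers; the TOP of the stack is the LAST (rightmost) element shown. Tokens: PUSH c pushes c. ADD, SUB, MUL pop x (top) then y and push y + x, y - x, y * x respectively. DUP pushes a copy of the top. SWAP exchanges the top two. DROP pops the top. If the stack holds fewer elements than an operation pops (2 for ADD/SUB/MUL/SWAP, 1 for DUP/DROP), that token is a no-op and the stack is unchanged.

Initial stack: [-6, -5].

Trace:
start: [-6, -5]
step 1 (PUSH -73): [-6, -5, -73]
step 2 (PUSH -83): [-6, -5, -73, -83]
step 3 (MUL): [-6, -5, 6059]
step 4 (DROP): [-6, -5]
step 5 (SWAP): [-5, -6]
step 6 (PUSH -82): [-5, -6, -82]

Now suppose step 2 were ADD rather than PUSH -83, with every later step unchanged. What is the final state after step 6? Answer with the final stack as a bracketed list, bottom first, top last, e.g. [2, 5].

[-82]

(re-executing from step 2 with the substitution; state before step 2: [-6, -5, -73])
step 2 (ADD): [-6, -78]
step 3 (MUL): [468]
step 4 (DROP): []
step 5 (SWAP): []
step 6 (PUSH -82): [-82]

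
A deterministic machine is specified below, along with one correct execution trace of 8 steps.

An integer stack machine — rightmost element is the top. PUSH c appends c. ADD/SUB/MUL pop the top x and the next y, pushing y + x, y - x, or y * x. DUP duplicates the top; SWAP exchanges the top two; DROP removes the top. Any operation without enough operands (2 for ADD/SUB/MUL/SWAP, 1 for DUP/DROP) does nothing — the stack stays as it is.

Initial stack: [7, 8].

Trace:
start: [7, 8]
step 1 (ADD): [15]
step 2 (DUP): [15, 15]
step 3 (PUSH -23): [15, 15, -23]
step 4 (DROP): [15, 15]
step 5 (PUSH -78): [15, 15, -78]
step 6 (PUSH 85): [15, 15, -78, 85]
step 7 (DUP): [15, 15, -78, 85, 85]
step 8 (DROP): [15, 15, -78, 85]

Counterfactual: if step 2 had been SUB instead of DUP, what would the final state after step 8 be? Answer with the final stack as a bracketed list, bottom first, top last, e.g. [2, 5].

[15, -78, 85]

(re-executing from step 2 with the substitution; state before step 2: [15])
step 2 (SUB): [15]
step 3 (PUSH -23): [15, -23]
step 4 (DROP): [15]
step 5 (PUSH -78): [15, -78]
step 6 (PUSH 85): [15, -78, 85]
step 7 (DUP): [15, -78, 85, 85]
step 8 (DROP): [15, -78, 85]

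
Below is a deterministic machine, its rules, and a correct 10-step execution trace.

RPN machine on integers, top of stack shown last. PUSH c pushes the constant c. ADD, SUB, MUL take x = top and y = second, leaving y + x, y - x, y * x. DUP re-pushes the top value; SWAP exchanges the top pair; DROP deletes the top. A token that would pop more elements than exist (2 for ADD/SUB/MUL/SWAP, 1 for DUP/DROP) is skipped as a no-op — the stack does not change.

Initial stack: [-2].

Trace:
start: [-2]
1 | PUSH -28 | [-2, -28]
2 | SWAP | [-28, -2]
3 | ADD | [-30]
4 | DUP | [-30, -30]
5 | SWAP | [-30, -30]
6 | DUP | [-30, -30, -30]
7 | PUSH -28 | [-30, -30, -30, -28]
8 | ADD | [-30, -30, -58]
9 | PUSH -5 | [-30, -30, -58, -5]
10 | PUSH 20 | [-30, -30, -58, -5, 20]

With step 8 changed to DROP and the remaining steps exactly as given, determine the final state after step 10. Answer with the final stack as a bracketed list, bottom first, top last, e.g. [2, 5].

[-30, -30, -30, -5, 20]

(re-executing from step 8 with the substitution; state before step 8: [-30, -30, -30, -28])
8 | DROP | [-30, -30, -30]
9 | PUSH -5 | [-30, -30, -30, -5]
10 | PUSH 20 | [-30, -30, -30, -5, 20]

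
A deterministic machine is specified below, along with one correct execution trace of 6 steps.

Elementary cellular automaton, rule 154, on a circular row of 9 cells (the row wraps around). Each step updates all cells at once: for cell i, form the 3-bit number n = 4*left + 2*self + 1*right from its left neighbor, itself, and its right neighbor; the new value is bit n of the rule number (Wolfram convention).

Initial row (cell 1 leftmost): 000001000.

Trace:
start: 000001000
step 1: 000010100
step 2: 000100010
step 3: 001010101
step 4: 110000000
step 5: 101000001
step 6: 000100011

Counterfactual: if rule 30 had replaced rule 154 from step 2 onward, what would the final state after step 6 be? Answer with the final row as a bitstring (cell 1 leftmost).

(re-executing steps 2..6 under rule 30; state before step 2: 000010100)
step 2: 000110110
step 3: 001100101
step 4: 111011101
step 5: 000010001
step 6: 100111011

100111011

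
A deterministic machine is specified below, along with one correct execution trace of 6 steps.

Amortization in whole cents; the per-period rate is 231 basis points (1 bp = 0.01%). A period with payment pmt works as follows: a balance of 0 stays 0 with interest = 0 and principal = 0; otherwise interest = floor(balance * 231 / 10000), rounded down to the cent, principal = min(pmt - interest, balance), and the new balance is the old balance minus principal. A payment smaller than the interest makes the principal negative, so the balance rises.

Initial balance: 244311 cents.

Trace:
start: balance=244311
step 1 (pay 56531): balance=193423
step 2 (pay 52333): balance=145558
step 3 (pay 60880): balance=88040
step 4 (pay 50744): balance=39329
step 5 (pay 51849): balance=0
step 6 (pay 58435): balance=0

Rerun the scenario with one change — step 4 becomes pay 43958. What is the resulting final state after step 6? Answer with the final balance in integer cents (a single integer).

0

(re-executing from step 4 with the substitution; state before step 4: balance=88040)
step 4 (pay 43958): balance=46115
step 5 (pay 51849): balance=0
step 6 (pay 58435): balance=0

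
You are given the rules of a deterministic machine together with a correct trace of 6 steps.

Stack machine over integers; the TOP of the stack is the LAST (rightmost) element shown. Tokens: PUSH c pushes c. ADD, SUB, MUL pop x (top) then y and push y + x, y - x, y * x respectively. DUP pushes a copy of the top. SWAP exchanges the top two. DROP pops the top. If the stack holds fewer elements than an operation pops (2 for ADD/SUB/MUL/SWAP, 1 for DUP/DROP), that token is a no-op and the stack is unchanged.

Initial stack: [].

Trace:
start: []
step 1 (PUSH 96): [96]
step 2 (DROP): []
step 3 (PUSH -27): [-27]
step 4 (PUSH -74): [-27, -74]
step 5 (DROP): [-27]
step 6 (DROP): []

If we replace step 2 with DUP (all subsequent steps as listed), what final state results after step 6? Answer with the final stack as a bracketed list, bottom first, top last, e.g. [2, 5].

[96, 96]

(re-executing from step 2 with the substitution; state before step 2: [96])
step 2 (DUP): [96, 96]
step 3 (PUSH -27): [96, 96, -27]
step 4 (PUSH -74): [96, 96, -27, -74]
step 5 (DROP): [96, 96, -27]
step 6 (DROP): [96, 96]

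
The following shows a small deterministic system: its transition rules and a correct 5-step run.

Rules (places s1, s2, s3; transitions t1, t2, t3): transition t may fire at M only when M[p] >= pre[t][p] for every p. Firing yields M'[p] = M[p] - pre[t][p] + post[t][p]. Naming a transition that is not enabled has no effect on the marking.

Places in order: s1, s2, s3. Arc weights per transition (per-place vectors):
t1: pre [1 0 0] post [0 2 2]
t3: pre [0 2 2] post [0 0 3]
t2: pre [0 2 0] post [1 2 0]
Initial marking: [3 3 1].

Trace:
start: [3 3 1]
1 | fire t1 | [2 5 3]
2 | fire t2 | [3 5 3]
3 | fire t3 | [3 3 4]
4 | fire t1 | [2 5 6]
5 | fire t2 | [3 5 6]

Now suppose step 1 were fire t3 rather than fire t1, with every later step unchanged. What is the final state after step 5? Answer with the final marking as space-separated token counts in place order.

(re-executing from step 1 with the substitution; state before step 1: [3 3 1])
1 | fire t3 | [3 3 1]
2 | fire t2 | [4 3 1]
3 | fire t3 | [4 3 1]
4 | fire t1 | [3 5 3]
5 | fire t2 | [4 5 3]

4 5 3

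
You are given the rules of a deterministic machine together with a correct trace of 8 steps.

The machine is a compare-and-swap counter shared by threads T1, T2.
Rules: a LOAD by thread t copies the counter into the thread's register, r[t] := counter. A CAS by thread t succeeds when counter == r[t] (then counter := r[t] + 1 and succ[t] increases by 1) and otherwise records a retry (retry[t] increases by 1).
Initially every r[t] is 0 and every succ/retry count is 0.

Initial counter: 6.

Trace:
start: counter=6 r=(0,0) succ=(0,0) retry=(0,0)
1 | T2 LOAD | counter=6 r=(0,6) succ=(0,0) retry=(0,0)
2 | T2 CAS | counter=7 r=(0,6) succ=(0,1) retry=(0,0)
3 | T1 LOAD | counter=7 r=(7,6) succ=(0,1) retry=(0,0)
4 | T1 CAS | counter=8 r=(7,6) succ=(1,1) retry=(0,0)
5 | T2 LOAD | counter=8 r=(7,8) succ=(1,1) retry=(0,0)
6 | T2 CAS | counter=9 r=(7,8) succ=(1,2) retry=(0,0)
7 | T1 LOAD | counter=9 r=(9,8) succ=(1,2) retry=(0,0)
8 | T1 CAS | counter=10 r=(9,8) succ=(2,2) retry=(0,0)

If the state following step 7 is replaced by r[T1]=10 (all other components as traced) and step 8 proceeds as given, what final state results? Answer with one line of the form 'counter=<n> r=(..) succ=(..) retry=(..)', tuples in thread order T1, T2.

state after step 7 := counter=9 r=(10,8) succ=(1,2) retry=(0,0)
8 | T1 CAS | counter=9 r=(10,8) succ=(1,2) retry=(1,0)

counter=9 r=(10,8) succ=(1,2) retry=(1,0)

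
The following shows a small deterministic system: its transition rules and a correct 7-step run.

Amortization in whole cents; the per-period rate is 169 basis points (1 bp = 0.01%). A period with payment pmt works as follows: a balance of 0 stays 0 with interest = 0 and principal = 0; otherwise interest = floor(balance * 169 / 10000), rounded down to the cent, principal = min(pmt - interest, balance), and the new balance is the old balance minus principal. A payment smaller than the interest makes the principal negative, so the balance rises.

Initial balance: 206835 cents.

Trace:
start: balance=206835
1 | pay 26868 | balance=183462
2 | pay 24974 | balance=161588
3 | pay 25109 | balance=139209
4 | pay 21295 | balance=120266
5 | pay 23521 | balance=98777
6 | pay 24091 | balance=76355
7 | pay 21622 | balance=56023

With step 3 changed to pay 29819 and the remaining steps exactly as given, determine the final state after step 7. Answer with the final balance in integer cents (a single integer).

(re-executing from step 3 with the substitution; state before step 3: balance=161588)
3 | pay 29819 | balance=134499
4 | pay 21295 | balance=115477
5 | pay 23521 | balance=93907
6 | pay 24091 | balance=71403
7 | pay 21622 | balance=50987

50987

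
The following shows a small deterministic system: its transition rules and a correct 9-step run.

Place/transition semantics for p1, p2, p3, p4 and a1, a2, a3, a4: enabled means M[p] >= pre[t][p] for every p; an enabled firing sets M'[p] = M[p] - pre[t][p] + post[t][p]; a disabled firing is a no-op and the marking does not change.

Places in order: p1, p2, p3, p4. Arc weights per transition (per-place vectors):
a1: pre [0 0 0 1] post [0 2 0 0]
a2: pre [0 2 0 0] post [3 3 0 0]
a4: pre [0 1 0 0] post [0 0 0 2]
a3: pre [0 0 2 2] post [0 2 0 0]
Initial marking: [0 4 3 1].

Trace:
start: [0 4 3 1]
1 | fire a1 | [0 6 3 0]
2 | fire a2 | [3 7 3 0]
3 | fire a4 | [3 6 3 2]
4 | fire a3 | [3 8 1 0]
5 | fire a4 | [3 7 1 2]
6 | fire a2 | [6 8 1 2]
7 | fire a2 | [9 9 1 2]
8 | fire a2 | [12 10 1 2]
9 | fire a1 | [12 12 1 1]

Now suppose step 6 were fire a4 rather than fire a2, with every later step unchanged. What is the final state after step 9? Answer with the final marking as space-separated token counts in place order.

9 10 1 3

(re-executing from step 6 with the substitution; state before step 6: [3 7 1 2])
6 | fire a4 | [3 6 1 4]
7 | fire a2 | [6 7 1 4]
8 | fire a2 | [9 8 1 4]
9 | fire a1 | [9 10 1 3]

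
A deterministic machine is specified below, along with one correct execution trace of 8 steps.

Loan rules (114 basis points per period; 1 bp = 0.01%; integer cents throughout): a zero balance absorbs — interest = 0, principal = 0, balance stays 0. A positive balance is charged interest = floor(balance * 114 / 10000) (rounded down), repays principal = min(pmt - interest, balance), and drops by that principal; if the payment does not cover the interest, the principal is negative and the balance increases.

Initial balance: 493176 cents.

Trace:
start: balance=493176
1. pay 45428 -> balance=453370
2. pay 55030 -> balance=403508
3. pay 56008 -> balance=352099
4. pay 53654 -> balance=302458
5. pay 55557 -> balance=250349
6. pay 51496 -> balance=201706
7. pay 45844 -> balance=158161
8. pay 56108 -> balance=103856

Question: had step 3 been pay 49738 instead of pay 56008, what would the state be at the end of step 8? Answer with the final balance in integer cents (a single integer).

110492

(re-executing from step 3 with the substitution; state before step 3: balance=403508)
3. pay 49738 -> balance=358369
4. pay 53654 -> balance=308800
5. pay 55557 -> balance=256763
6. pay 51496 -> balance=208194
7. pay 45844 -> balance=164723
8. pay 56108 -> balance=110492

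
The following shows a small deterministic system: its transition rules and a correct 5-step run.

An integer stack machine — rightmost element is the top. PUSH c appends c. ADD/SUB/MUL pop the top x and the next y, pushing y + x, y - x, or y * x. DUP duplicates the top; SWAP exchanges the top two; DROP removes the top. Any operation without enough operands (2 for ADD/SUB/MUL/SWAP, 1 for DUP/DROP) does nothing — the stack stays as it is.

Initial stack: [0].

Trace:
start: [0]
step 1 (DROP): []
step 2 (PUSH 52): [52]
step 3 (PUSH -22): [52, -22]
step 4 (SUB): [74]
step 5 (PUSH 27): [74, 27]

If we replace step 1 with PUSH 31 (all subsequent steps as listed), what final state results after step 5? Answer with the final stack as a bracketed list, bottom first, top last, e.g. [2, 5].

[0, 31, 74, 27]

(re-executing from step 1 with the substitution; state before step 1: [0])
step 1 (PUSH 31): [0, 31]
step 2 (PUSH 52): [0, 31, 52]
step 3 (PUSH -22): [0, 31, 52, -22]
step 4 (SUB): [0, 31, 74]
step 5 (PUSH 27): [0, 31, 74, 27]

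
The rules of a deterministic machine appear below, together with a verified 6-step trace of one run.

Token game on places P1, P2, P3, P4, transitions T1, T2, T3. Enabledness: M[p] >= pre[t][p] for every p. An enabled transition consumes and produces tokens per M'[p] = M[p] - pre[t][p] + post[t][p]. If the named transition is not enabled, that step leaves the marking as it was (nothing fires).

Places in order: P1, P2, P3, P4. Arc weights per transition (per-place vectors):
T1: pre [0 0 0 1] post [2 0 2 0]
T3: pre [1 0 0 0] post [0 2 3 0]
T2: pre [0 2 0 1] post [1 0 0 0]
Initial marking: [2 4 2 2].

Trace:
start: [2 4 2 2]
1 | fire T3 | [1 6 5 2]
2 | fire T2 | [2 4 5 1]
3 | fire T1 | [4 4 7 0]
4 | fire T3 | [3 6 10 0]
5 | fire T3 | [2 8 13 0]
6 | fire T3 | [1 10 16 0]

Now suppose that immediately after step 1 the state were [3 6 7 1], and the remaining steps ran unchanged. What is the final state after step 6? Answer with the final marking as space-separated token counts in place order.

1 10 16 0

state after step 1 := [3 6 7 1]
2 | fire T2 | [4 4 7 0]
3 | fire T1 | [4 4 7 0]
4 | fire T3 | [3 6 10 0]
5 | fire T3 | [2 8 13 0]
6 | fire T3 | [1 10 16 0]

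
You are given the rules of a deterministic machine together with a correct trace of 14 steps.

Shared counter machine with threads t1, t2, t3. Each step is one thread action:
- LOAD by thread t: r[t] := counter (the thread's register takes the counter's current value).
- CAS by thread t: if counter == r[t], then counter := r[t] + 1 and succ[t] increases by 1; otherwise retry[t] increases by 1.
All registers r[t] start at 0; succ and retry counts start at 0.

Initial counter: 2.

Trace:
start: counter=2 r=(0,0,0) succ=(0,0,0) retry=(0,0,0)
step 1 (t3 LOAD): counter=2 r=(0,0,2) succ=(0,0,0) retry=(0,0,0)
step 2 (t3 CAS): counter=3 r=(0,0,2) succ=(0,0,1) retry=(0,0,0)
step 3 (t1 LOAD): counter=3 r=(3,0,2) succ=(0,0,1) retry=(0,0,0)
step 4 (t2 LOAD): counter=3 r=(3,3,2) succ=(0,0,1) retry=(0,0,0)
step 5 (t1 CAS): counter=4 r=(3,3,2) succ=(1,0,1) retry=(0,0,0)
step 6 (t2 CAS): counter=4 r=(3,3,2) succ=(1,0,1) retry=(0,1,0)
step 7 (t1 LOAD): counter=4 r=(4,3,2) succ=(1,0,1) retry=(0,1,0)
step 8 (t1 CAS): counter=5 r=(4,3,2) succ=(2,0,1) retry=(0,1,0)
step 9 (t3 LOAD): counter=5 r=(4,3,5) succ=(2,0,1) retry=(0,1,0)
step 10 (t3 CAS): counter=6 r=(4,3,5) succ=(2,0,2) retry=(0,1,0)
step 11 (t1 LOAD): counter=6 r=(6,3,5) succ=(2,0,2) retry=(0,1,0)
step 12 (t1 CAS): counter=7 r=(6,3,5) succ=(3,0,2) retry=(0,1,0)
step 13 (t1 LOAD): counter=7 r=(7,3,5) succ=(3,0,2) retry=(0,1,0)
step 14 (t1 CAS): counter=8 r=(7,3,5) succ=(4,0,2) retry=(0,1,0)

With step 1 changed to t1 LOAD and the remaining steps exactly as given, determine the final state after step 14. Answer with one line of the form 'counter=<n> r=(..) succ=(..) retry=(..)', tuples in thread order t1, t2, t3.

counter=7 r=(6,2,4) succ=(4,0,1) retry=(0,1,1)

(re-executing from step 1 with the substitution; state before step 1: counter=2 r=(0,0,0) succ=(0,0,0) retry=(0,0,0))
step 1 (t1 LOAD): counter=2 r=(2,0,0) succ=(0,0,0) retry=(0,0,0)
step 2 (t3 CAS): counter=2 r=(2,0,0) succ=(0,0,0) retry=(0,0,1)
step 3 (t1 LOAD): counter=2 r=(2,0,0) succ=(0,0,0) retry=(0,0,1)
step 4 (t2 LOAD): counter=2 r=(2,2,0) succ=(0,0,0) retry=(0,0,1)
step 5 (t1 CAS): counter=3 r=(2,2,0) succ=(1,0,0) retry=(0,0,1)
step 6 (t2 CAS): counter=3 r=(2,2,0) succ=(1,0,0) retry=(0,1,1)
step 7 (t1 LOAD): counter=3 r=(3,2,0) succ=(1,0,0) retry=(0,1,1)
step 8 (t1 CAS): counter=4 r=(3,2,0) succ=(2,0,0) retry=(0,1,1)
step 9 (t3 LOAD): counter=4 r=(3,2,4) succ=(2,0,0) retry=(0,1,1)
step 10 (t3 CAS): counter=5 r=(3,2,4) succ=(2,0,1) retry=(0,1,1)
step 11 (t1 LOAD): counter=5 r=(5,2,4) succ=(2,0,1) retry=(0,1,1)
step 12 (t1 CAS): counter=6 r=(5,2,4) succ=(3,0,1) retry=(0,1,1)
step 13 (t1 LOAD): counter=6 r=(6,2,4) succ=(3,0,1) retry=(0,1,1)
step 14 (t1 CAS): counter=7 r=(6,2,4) succ=(4,0,1) retry=(0,1,1)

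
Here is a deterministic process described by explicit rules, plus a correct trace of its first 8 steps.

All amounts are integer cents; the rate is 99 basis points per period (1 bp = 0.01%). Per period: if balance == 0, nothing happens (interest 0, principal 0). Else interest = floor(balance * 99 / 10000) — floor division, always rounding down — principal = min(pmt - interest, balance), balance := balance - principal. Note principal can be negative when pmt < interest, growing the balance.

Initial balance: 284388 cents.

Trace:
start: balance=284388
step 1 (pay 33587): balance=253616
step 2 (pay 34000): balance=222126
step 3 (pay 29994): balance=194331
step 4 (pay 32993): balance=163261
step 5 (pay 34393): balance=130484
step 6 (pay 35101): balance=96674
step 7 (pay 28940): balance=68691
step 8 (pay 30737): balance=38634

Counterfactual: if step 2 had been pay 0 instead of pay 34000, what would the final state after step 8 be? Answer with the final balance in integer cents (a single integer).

74703

(re-executing from step 2 with the substitution; state before step 2: balance=253616)
step 2 (pay 0): balance=256126
step 3 (pay 29994): balance=228667
step 4 (pay 32993): balance=197937
step 5 (pay 34393): balance=165503
step 6 (pay 35101): balance=132040
step 7 (pay 28940): balance=104407
step 8 (pay 30737): balance=74703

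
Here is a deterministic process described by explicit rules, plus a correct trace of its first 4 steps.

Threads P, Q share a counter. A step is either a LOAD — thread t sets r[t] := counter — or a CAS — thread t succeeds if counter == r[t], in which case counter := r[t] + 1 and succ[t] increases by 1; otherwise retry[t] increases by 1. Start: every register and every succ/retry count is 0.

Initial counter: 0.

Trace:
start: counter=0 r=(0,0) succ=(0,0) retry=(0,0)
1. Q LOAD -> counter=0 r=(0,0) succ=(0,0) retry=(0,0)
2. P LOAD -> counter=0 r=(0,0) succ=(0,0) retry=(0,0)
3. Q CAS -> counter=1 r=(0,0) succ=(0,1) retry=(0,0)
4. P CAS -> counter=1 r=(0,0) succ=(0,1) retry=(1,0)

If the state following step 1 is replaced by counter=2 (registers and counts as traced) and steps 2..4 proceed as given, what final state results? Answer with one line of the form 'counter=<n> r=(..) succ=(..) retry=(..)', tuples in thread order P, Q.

state after step 1 := counter=2 r=(0,0) succ=(0,0) retry=(0,0)
2. P LOAD -> counter=2 r=(2,0) succ=(0,0) retry=(0,0)
3. Q CAS -> counter=2 r=(2,0) succ=(0,0) retry=(0,1)
4. P CAS -> counter=3 r=(2,0) succ=(1,0) retry=(0,1)

counter=3 r=(2,0) succ=(1,0) retry=(0,1)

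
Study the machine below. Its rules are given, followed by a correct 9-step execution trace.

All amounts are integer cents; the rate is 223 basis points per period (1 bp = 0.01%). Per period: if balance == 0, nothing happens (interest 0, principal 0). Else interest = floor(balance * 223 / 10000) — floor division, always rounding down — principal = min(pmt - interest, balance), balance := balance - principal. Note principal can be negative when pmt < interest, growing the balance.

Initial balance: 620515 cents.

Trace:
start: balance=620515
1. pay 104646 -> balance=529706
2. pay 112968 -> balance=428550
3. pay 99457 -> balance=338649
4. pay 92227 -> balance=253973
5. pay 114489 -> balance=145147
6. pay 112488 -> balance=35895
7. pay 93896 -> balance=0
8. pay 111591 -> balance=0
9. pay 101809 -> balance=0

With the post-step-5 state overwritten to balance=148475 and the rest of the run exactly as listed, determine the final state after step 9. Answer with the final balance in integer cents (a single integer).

state after step 5 := balance=148475
6. pay 112488 -> balance=39297
7. pay 93896 -> balance=0
8. pay 111591 -> balance=0
9. pay 101809 -> balance=0

0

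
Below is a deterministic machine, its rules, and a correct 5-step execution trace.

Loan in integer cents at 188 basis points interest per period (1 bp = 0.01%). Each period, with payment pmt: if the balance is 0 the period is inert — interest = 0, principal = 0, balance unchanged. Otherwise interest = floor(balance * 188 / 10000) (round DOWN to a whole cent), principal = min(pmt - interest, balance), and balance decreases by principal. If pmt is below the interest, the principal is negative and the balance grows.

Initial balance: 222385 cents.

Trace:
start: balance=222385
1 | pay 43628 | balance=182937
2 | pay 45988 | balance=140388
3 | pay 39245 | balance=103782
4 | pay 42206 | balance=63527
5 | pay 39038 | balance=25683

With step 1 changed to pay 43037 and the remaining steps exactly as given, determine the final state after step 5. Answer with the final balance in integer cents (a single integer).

26319

(re-executing from step 1 with the substitution; state before step 1: balance=222385)
1 | pay 43037 | balance=183528
2 | pay 45988 | balance=140990
3 | pay 39245 | balance=104395
4 | pay 42206 | balance=64151
5 | pay 39038 | balance=26319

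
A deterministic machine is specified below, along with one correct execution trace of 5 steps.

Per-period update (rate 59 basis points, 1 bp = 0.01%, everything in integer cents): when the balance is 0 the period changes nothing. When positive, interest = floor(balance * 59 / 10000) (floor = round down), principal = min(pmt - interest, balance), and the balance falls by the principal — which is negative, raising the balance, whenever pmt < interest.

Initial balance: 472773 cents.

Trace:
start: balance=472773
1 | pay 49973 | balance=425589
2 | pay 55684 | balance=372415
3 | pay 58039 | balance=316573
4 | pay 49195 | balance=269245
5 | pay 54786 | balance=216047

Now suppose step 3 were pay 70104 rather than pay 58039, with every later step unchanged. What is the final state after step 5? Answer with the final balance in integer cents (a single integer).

203839

(re-executing from step 3 with the substitution; state before step 3: balance=372415)
3 | pay 70104 | balance=304508
4 | pay 49195 | balance=257109
5 | pay 54786 | balance=203839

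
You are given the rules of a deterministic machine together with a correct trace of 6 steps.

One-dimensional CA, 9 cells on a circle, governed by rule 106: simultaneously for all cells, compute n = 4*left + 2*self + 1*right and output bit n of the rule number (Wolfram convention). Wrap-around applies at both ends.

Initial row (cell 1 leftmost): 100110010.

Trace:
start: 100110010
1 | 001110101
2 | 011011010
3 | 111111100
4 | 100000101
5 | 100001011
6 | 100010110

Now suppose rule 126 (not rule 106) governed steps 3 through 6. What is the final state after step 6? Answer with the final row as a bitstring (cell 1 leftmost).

000000000

(re-executing steps 3..6 under rule 126; state before step 3: 011011010)
3 | 111111111
4 | 000000000
5 | 000000000
6 | 000000000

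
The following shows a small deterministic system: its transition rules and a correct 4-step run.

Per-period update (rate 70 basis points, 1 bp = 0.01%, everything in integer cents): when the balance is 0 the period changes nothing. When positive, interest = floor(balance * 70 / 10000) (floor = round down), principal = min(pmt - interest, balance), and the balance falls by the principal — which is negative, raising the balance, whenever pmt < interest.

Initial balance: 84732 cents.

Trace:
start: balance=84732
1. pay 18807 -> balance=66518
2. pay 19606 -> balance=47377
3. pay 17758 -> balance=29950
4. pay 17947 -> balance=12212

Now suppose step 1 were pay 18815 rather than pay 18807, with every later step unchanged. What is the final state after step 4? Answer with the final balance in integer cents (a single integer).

(re-executing from step 1 with the substitution; state before step 1: balance=84732)
1. pay 18815 -> balance=66510
2. pay 19606 -> balance=47369
3. pay 17758 -> balance=29942
4. pay 17947 -> balance=12204

12204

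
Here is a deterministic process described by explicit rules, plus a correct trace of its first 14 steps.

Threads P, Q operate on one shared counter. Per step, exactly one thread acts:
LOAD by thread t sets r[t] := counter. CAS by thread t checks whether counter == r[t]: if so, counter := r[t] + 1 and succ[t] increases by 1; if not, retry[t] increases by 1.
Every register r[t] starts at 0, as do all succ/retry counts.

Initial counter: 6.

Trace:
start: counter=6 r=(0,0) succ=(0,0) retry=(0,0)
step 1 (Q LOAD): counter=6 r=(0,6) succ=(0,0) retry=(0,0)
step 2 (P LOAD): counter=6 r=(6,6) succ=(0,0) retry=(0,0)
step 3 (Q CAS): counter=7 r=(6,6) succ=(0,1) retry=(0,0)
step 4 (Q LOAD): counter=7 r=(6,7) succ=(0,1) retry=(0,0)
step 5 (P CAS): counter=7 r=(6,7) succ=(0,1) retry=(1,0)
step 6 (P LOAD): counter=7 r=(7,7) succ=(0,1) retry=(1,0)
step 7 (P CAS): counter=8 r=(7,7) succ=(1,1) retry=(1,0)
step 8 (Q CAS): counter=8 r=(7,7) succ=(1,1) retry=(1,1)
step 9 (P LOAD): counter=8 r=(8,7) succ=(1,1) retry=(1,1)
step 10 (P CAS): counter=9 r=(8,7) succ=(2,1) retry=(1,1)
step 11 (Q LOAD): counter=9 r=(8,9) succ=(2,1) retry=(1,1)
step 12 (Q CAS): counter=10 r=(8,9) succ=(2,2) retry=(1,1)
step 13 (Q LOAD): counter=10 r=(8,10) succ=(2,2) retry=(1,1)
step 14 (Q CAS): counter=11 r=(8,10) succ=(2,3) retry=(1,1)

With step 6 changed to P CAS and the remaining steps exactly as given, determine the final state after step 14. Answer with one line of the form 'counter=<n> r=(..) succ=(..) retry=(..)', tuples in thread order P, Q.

counter=11 r=(8,10) succ=(1,4) retry=(3,0)

(re-executing from step 6 with the substitution; state before step 6: counter=7 r=(6,7) succ=(0,1) retry=(1,0))
step 6 (P CAS): counter=7 r=(6,7) succ=(0,1) retry=(2,0)
step 7 (P CAS): counter=7 r=(6,7) succ=(0,1) retry=(3,0)
step 8 (Q CAS): counter=8 r=(6,7) succ=(0,2) retry=(3,0)
step 9 (P LOAD): counter=8 r=(8,7) succ=(0,2) retry=(3,0)
step 10 (P CAS): counter=9 r=(8,7) succ=(1,2) retry=(3,0)
step 11 (Q LOAD): counter=9 r=(8,9) succ=(1,2) retry=(3,0)
step 12 (Q CAS): counter=10 r=(8,9) succ=(1,3) retry=(3,0)
step 13 (Q LOAD): counter=10 r=(8,10) succ=(1,3) retry=(3,0)
step 14 (Q CAS): counter=11 r=(8,10) succ=(1,4) retry=(3,0)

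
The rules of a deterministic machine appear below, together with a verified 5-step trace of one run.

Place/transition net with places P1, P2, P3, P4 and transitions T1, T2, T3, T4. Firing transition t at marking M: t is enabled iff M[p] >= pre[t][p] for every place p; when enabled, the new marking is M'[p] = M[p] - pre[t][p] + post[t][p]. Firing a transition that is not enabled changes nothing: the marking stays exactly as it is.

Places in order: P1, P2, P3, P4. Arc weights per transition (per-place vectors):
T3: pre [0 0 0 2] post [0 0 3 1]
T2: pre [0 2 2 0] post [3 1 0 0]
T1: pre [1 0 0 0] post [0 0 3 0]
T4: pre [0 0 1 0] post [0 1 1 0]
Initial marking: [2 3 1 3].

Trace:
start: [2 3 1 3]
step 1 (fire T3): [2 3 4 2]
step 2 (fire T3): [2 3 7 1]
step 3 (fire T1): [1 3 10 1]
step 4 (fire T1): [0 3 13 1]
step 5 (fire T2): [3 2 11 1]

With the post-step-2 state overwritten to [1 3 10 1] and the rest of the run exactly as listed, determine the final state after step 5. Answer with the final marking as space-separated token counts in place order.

state after step 2 := [1 3 10 1]
step 3 (fire T1): [0 3 13 1]
step 4 (fire T1): [0 3 13 1]
step 5 (fire T2): [3 2 11 1]

3 2 11 1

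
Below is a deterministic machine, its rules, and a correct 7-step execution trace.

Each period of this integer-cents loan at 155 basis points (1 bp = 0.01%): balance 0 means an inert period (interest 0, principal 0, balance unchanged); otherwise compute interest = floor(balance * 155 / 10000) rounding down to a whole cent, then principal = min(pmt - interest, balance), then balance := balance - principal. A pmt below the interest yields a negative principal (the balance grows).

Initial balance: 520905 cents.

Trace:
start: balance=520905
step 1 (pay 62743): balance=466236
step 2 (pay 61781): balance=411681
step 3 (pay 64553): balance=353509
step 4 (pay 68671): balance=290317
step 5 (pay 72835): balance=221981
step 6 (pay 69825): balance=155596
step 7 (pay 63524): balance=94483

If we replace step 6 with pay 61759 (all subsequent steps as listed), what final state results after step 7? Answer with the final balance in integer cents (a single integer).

(re-executing from step 6 with the substitution; state before step 6: balance=221981)
step 6 (pay 61759): balance=163662
step 7 (pay 63524): balance=102674

102674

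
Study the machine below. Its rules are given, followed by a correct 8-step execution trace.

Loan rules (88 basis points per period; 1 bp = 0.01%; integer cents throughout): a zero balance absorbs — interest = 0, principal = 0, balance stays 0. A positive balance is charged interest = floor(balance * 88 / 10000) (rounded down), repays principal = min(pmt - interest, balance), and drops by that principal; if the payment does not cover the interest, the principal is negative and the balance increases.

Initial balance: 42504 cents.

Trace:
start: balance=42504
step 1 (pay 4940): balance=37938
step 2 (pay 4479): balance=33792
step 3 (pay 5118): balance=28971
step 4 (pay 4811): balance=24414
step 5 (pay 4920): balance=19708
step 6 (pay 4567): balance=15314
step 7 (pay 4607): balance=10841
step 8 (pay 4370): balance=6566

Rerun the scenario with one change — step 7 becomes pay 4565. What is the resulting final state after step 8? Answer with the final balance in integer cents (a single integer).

6608

(re-executing from step 7 with the substitution; state before step 7: balance=15314)
step 7 (pay 4565): balance=10883
step 8 (pay 4370): balance=6608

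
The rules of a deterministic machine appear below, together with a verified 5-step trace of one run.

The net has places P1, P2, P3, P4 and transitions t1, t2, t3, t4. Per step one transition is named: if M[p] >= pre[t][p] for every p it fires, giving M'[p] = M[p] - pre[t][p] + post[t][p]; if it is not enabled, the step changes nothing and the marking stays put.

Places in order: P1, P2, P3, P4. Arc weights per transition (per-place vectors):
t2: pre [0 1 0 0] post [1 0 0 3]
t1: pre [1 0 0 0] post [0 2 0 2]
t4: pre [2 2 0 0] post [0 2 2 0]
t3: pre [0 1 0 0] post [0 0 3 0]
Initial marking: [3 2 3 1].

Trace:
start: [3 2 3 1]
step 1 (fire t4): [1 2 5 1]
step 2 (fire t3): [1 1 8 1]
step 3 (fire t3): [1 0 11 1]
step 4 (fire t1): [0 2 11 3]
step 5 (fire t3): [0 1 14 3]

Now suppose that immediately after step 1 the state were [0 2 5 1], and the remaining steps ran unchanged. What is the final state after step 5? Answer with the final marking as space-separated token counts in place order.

0 0 11 1

state after step 1 := [0 2 5 1]
step 2 (fire t3): [0 1 8 1]
step 3 (fire t3): [0 0 11 1]
step 4 (fire t1): [0 0 11 1]
step 5 (fire t3): [0 0 11 1]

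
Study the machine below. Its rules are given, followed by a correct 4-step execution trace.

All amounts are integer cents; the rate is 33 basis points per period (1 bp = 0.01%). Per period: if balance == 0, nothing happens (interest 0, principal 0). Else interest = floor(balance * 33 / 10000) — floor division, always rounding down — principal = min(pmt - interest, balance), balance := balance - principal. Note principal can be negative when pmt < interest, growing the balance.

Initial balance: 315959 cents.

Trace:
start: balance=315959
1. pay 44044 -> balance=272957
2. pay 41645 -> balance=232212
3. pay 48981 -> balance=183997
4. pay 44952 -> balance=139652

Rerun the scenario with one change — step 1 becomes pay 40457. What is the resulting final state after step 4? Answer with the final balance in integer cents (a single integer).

(re-executing from step 1 with the substitution; state before step 1: balance=315959)
1. pay 40457 -> balance=276544
2. pay 41645 -> balance=235811
3. pay 48981 -> balance=187608
4. pay 44952 -> balance=143275

143275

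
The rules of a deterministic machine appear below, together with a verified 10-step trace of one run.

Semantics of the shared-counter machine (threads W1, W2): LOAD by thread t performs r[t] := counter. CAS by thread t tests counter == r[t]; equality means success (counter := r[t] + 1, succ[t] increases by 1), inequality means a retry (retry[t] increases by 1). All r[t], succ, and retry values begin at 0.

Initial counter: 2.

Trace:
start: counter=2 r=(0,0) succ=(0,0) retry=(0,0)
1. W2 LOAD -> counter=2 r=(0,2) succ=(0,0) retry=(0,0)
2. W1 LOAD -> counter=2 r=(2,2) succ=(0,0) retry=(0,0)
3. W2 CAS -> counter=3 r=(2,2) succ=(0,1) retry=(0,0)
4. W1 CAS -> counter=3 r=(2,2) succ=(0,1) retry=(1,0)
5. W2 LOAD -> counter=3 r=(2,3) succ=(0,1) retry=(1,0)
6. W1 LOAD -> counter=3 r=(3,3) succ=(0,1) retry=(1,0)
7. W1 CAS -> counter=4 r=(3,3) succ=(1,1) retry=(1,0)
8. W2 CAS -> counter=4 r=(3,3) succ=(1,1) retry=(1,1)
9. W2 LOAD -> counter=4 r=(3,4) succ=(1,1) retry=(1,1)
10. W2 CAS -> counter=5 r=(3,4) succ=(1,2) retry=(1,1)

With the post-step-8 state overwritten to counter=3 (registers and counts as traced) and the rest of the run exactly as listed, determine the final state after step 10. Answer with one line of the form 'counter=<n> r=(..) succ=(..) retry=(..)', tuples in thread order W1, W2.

counter=4 r=(3,3) succ=(1,2) retry=(1,1)

state after step 8 := counter=3 r=(3,3) succ=(1,1) retry=(1,1)
9. W2 LOAD -> counter=3 r=(3,3) succ=(1,1) retry=(1,1)
10. W2 CAS -> counter=4 r=(3,3) succ=(1,2) retry=(1,1)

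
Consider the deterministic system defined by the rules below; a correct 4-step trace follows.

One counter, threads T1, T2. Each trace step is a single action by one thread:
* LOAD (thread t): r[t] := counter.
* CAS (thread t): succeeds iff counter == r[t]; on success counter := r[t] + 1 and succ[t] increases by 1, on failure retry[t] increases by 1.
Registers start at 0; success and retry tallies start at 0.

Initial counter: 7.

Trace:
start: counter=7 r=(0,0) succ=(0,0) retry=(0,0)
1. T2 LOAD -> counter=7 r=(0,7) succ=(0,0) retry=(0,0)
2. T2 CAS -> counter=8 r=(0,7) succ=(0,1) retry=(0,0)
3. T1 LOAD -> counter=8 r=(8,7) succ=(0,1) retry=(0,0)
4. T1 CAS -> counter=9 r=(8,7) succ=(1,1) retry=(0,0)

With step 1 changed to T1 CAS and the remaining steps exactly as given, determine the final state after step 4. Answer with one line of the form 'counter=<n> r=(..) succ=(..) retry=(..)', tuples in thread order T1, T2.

(re-executing from step 1 with the substitution; state before step 1: counter=7 r=(0,0) succ=(0,0) retry=(0,0))
1. T1 CAS -> counter=7 r=(0,0) succ=(0,0) retry=(1,0)
2. T2 CAS -> counter=7 r=(0,0) succ=(0,0) retry=(1,1)
3. T1 LOAD -> counter=7 r=(7,0) succ=(0,0) retry=(1,1)
4. T1 CAS -> counter=8 r=(7,0) succ=(1,0) retry=(1,1)

counter=8 r=(7,0) succ=(1,0) retry=(1,1)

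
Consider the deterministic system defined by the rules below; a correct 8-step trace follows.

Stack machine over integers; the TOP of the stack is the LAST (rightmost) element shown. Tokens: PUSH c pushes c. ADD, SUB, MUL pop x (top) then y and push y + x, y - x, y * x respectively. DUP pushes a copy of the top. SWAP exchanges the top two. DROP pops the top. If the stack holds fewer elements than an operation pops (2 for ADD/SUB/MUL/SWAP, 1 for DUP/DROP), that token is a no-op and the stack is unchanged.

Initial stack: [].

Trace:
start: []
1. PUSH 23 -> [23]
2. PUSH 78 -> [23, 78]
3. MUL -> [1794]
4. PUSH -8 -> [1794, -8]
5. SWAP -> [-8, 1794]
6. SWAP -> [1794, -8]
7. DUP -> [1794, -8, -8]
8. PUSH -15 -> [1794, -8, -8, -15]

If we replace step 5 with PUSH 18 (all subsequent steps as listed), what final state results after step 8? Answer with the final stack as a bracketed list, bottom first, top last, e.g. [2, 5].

(re-executing from step 5 with the substitution; state before step 5: [1794, -8])
5. PUSH 18 -> [1794, -8, 18]
6. SWAP -> [1794, 18, -8]
7. DUP -> [1794, 18, -8, -8]
8. PUSH -15 -> [1794, 18, -8, -8, -15]

[1794, 18, -8, -8, -15]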